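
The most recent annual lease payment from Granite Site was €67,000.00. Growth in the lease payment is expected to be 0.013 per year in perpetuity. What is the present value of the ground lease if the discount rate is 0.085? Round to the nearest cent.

D₁ = D₀ × (1 + g) = €67,000.00 × 1.013 = €67,871.0000
Growing perpetuity: P = D₁ / (r − g) = €67,871.0000 / (0.085 − 0.013) = €942,652.78

€942652.78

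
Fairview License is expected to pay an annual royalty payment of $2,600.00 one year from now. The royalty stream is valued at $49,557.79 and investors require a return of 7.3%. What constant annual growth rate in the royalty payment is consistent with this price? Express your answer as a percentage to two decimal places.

P = D₁/(r−g) ⇒ g = r − D₁/P = 0.073 − $2,600.00/$49,557.79 = 0.020536

2.05%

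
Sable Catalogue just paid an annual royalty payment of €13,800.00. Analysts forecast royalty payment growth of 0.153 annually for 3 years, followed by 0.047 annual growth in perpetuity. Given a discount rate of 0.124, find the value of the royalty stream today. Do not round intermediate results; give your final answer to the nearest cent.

D_1 = 15911.40000
D_2 = 18345.84420
D_3 = 21152.75836
Terminal value at year 3: TV = D_3×(1+g_2)/(r−g_2) = 22146.93801/0.077 = 287622.57150
P_0 = D_1/(1+r)^1 + D_2/(1+r)^2 + D_3/(1+r)^3 + TV/(1+r)^3
    = 14156.04982 + 14521.28598 + 14895.94550 + 202546.16799 = 246119.44929

€246119.45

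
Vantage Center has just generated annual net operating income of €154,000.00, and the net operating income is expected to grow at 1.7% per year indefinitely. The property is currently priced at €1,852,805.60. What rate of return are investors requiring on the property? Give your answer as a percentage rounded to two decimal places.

D₁ = €154,000.00 × 1.017 = €156,618.0000
P = D₁/(r − g) ⇒ r = D₁/P + g = €156,618.0000/€1,852,805.60 + 0.017 = 0.084530 + 0.017 = 0.101530

10.15%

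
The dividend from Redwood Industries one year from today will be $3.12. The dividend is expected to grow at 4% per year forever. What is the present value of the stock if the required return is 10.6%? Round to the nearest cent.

Growing perpetuity: P = D₁ / (r − g) = $3.1200 / (0.106 − 0.04) = $47.27

$47.27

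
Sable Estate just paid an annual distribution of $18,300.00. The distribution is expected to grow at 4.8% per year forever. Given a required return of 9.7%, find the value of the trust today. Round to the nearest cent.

D₁ = D₀ × (1 + g) = $18,300.00 × 1.048 = $19,178.4000
Growing perpetuity: P = D₁ / (r − g) = $19,178.4000 / (0.097 − 0.048) = $391,395.92

$391395.92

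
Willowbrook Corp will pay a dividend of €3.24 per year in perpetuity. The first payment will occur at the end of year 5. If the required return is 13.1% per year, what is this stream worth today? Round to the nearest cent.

€15.12

Value at end of year 4: C / r = €3.24 / 0.131 = €24.7328
Discount to today: PV = €24.7328 / (1 + 0.131)^4 = €24.7328 / 1.636253 = €15.12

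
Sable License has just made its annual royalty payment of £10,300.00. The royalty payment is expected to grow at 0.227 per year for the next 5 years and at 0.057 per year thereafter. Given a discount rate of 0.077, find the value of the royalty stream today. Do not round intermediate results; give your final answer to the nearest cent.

D_1 = 12638.10000
D_2 = 15506.94870
D_3 = 19027.02605
D_4 = 23346.16097
D_5 = 28645.73951
Terminal value at year 5: TV = D_5×(1+g_2)/(r−g_2) = 30278.54666/0.02 = 1513927.33307
P_0 = D_1/(1+r)^1 + D_2/(1+r)^2 + D_3/(1+r)^3 + D_4/(1+r)^4 + D_5/(1+r)^5 + TV/(1+r)^5
    = 11734.54039 + 13368.87749 + 15230.83815 + 17352.12479 + 19768.85527 + 1044784.00089 = 1122239.23698

£1122239.24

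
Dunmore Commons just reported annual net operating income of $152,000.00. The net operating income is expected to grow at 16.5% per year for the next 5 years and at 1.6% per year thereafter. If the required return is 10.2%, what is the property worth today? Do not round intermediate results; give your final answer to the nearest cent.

D_1 = 177080.00000
D_2 = 206298.20000
D_3 = 240337.40300
D_4 = 279993.07450
D_5 = 326191.93179
Terminal value at year 5: TV = D_5×(1+g_2)/(r−g_2) = 331411.00270/0.086 = 3853616.31041
P_0 = D_1/(1+r)^1 + D_2/(1+r)^2 + D_3/(1+r)^3 + D_4/(1+r)^4 + D_5/(1+r)^5 + TV/(1+r)^5
    = 160689.65517 + 169876.08736 + 179587.69671 + 189854.50696 + 200708.25827 + 2371158.02791 = 3271874.23240

$3271874.23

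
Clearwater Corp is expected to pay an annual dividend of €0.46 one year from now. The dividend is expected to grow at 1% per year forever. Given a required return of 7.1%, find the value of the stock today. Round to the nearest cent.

Growing perpetuity: P = D₁ / (r − g) = €0.4600 / (0.071 − 0.01) = €7.54

€7.54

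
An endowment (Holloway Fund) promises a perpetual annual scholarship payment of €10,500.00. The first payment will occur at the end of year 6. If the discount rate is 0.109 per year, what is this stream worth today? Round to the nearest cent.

€57425.54

Value at end of year 5: C / r = €10,500.00 / 0.109 = €96,330.2752
Discount to today: PV = €96,330.2752 / (1 + 0.109)^5 = €96,330.2752 / 1.677481 = €57,425.54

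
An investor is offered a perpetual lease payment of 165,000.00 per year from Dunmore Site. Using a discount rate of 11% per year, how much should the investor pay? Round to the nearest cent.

Level perpetuity: PV = C / r = 165,000.00 / 0.11 = 1,500,000.00

1500000.00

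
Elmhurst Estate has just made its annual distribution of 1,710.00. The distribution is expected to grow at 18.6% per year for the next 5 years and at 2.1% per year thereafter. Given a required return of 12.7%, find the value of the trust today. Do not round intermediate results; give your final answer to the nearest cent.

D_1 = 2028.06000
D_2 = 2405.27916
D_3 = 2852.66108
D_4 = 3383.25605
D_5 = 4012.54167
Terminal value at year 5: TV = D_5×(1+g_2)/(r−g_2) = 4096.80504/0.106 = 38649.10420
P_0 = D_1/(1+r)^1 + D_2/(1+r)^2 + D_3/(1+r)^3 + D_4/(1+r)^4 + D_5/(1+r)^5 + TV/(1+r)^5
    = 1799.52085 + 1893.72824 + 1992.86752 + 2097.19688 + 2206.98802 + 21257.87515 = 31248.17666

31248.18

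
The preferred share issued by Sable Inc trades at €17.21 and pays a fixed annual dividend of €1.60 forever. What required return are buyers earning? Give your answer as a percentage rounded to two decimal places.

P = C/r ⇒ r = C/P = €1.60/€17.21 = 0.092969

9.30%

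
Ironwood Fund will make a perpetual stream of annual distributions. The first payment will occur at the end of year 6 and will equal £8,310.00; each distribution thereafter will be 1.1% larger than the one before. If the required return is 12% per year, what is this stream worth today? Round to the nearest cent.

Value at end of year 5: C₁ / (r − g) = £8,310.00 / (0.12 − 0.011) = £76,238.5321
Discount to today: PV = £76,238.5321 / (1 + 0.12)^5 = £76,238.5321 / 1.762342 = £43,259.79

£43259.79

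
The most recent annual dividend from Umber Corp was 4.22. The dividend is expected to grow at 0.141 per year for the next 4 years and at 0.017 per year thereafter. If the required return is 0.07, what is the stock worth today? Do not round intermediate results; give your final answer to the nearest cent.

124.58

D_1 = 4.81502
D_2 = 5.49394
D_3 = 6.26858
D_4 = 7.15245
Terminal value at year 4: TV = D_4×(1+g_2)/(r−g_2) = 7.27404/0.053 = 137.24613
P_0 = D_1/(1+r)^1 + D_2/(1+r)^2 + D_3/(1+r)^3 + D_4/(1+r)^4 + TV/(1+r)^4
    = 4.50002 + 4.79862 + 5.11703 + 5.45657 + 104.70442 = 124.57666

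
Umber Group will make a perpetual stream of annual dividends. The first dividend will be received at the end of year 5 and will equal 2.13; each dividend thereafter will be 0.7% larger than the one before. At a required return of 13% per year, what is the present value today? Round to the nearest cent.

Value at end of year 4: C₁ / (r − g) = 2.13 / (0.13 − 0.007) = 17.3171
Discount to today: PV = 17.3171 / (1 + 0.13)^4 = 17.3171 / 1.630474 = 10.62

10.62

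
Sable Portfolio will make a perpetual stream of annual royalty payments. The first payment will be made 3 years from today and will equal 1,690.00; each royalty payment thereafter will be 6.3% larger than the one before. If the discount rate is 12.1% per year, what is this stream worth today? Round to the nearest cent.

Value at end of year 2: C₁ / (r − g) = 1,690.00 / (0.121 − 0.063) = 29,137.9310
Discount to today: PV = 29,137.9310 / (1 + 0.121)^2 = 29,137.9310 / 1.256641 = 23,187.16

23187.16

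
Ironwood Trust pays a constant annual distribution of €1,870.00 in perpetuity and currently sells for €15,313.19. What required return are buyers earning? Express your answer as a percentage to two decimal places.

12.21%

P = C/r ⇒ r = C/P = €1,870.00/€15,313.19 = 0.122117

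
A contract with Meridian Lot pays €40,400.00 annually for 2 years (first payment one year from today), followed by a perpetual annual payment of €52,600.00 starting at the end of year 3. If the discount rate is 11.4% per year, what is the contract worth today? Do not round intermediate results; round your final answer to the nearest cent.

€440621.17

PV of 2-year annuity: €40,400.00 × [1 − (1+0.114)^−2] / 0.114 = 68820.20571
Perpetuity value at year 2: €52,600.00 / 0.114 = 461403.50877
PV of perpetuity: 461403.50877 / (1+0.114)^2 = 371800.96372
Total PV = 68820.20571 + 371800.96372 = 440621.16943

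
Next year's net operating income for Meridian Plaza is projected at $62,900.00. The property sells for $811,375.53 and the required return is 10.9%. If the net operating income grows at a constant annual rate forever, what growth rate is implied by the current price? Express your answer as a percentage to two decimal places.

3.15%

P = D₁/(r−g) ⇒ g = r − D₁/P = 0.109 − $62,900.00/$811,375.53 = 0.031477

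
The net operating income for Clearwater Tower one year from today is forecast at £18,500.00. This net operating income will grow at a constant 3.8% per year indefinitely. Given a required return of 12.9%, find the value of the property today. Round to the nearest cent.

£203296.70

Growing perpetuity: P = D₁ / (r − g) = £18,500.0000 / (0.129 − 0.038) = £203,296.70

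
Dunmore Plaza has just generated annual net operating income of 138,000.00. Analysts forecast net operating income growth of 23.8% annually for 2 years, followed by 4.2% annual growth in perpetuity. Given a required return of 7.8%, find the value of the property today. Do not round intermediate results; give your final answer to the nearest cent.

D_1 = 170844.00000
D_2 = 211504.87200
Terminal value at year 2: TV = D_2×(1+g_2)/(r−g_2) = 220388.07662/0.036 = 6121891.01733
P_0 = D_1/(1+r)^1 + D_2/(1+r)^2 + TV/(1+r)^2
    = 158482.37477 + 182004.80516 + 5268027.97159 = 5608515.15152

5608515.15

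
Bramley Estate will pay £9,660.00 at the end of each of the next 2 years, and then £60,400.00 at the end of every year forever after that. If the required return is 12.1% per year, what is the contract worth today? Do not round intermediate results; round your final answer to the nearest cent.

£413532.91

PV of 2-year annuity: £9,660.00 × [1 − (1+0.121)^−2] / 0.121 = 16304.46563
Perpetuity value at year 2: £60,400.00 / 0.121 = 499173.55372
PV of perpetuity: 499173.55372 / (1+0.121)^2 = 397228.44768
Total PV = 16304.46563 + 397228.44768 = 413532.91331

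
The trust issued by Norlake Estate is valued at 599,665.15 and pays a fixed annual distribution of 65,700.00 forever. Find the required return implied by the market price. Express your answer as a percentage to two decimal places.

10.96%

P = C/r ⇒ r = C/P = 65,700.00/599,665.15 = 0.109561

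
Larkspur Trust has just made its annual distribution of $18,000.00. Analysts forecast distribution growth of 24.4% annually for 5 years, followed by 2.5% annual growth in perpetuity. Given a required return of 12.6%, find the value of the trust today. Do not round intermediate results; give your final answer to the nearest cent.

$423238.85

D_1 = 22392.00000
D_2 = 27855.64800
D_3 = 34652.42611
D_4 = 43107.61808
D_5 = 53625.87690
Terminal value at year 5: TV = D_5×(1+g_2)/(r−g_2) = 54966.52382/0.101 = 544223.00810
P_0 = D_1/(1+r)^1 + D_2/(1+r)^2 + D_3/(1+r)^3 + D_4/(1+r)^4 + D_5/(1+r)^5 + TV/(1+r)^5
    = 19886.32327 + 21970.32517 + 24272.72160 + 26816.39935 + 29626.64368 + 300666.43342 = 423238.84649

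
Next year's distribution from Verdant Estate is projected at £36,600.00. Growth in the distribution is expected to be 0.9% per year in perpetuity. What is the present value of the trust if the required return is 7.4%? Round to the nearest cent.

£563076.92

Growing perpetuity: P = D₁ / (r − g) = £36,600.0000 / (0.074 − 0.009) = £563,076.92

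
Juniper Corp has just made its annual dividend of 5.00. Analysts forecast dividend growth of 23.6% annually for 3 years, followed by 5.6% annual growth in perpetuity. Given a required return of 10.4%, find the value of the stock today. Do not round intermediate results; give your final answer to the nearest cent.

173.24

D_1 = 6.18000
D_2 = 7.63848
D_3 = 9.44116
Terminal value at year 3: TV = D_3×(1+g_2)/(r−g_2) = 9.96987/0.048 = 207.70555
P_0 = D_1/(1+r)^1 + D_2/(1+r)^2 + D_3/(1+r)^3 + TV/(1+r)^3
    = 5.59783 + 6.26713 + 7.01646 + 154.36217 = 173.24359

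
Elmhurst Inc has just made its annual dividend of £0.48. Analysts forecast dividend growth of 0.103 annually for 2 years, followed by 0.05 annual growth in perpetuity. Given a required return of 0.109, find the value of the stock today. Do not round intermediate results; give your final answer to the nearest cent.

£9.40

D_1 = 0.52944
D_2 = 0.58397
Terminal value at year 2: TV = D_2×(1+g_2)/(r−g_2) = 0.61317/0.059 = 10.39273
P_0 = D_1/(1+r)^1 + D_2/(1+r)^2 + TV/(1+r)^2
    = 0.47740 + 0.47482 + 8.45019 = 9.40241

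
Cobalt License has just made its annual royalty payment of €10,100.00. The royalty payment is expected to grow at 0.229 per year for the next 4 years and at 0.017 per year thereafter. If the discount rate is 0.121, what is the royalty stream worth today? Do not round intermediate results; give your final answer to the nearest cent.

€193804.27

D_1 = 12412.90000
D_2 = 15255.45410
D_3 = 18748.95309
D_4 = 23042.46335
Terminal value at year 4: TV = D_4×(1+g_2)/(r−g_2) = 23434.18522/0.104 = 225328.70407
P_0 = D_1/(1+r)^1 + D_2/(1+r)^2 + D_3/(1+r)^3 + D_4/(1+r)^4 + TV/(1+r)^4
    = 11073.05977 + 12139.86660 + 13309.45232 + 14591.71891 + 142690.17434 = 193804.27193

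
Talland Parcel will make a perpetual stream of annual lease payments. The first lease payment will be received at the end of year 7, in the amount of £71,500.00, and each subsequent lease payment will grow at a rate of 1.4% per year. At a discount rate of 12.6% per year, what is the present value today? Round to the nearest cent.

£313225.91

Value at end of year 6: C₁ / (r − g) = £71,500.00 / (0.126 − 0.014) = £638,392.8571
Discount to today: PV = £638,392.8571 / (1 + 0.126)^6 = £638,392.8571 / 2.038123 = £313,225.91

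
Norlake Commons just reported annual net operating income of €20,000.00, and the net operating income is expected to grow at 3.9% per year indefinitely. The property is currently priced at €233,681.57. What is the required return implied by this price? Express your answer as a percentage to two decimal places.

12.79%

D₁ = €20,000.00 × 1.039 = €20,780.0000
P = D₁/(r − g) ⇒ r = D₁/P + g = €20,780.0000/€233,681.57 + 0.039 = 0.088924 + 0.039 = 0.127924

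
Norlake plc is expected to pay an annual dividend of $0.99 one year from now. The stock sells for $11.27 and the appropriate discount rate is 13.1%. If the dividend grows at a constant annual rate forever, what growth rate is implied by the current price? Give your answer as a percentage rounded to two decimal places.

P = D₁/(r−g) ⇒ g = r − D₁/P = 0.131 − $0.99/$11.27 = 0.043156

4.32%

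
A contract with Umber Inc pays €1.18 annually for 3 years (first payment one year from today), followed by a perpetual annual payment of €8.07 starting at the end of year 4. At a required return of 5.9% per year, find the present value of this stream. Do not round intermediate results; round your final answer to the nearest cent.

€118.33

PV of 3-year annuity: €1.18 × [1 − (1+0.059)^−3] / 0.059 = 3.16000
Perpetuity value at year 3: €8.07 / 0.059 = 136.77966
PV of perpetuity: 136.77966 / (1+0.059)^3 = 115.16848
Total PV = 3.16000 + 115.16848 = 118.32848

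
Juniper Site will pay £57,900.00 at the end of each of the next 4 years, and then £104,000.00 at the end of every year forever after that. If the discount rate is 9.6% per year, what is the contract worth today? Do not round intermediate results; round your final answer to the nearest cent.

PV of 4-year annuity: £57,900.00 × [1 − (1+0.096)^−4] / 0.096 = 185135.74854
Perpetuity value at year 4: £104,000.00 / 0.096 = 1083333.33333
PV of perpetuity: 1083333.33333 / (1+0.096)^4 = 750792.43786
Total PV = 185135.74854 + 750792.43786 = 935928.18640

£935928.19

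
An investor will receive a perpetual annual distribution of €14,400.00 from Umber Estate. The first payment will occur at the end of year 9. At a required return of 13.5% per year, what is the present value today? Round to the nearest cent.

€38731.28

Value at end of year 8: C / r = €14,400.00 / 0.135 = €106,666.6667
Discount to today: PV = €106,666.6667 / (1 + 0.135)^8 = €106,666.6667 / 2.754019 = €38,731.28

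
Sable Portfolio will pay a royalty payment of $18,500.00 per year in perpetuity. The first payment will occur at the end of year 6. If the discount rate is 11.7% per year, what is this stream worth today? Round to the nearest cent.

$90932.68

Value at end of year 5: C / r = $18,500.00 / 0.117 = $158,119.6581
Discount to today: PV = $158,119.6581 / (1 + 0.117)^5 = $158,119.6581 / 1.738865 = $90,932.68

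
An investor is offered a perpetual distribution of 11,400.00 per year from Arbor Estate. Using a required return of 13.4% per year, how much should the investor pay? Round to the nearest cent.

Level perpetuity: PV = C / r = 11,400.00 / 0.134 = 85,074.63

85074.63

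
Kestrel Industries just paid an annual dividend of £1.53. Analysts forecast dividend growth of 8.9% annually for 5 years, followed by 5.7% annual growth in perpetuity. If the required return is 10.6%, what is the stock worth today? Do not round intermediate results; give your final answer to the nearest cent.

D_1 = 1.66617
D_2 = 1.81446
D_3 = 1.97595
D_4 = 2.15181
D_5 = 2.34332
Terminal value at year 5: TV = D_5×(1+g_2)/(r−g_2) = 2.47688/0.049 = 50.54867
P_0 = D_1/(1+r)^1 + D_2/(1+r)^2 + D_3/(1+r)^3 + D_4/(1+r)^4 + D_5/(1+r)^5 + TV/(1+r)^5
    = 1.50648 + 1.48333 + 1.46053 + 1.43808 + 1.41597 + 30.54458 = 37.84897

£37.85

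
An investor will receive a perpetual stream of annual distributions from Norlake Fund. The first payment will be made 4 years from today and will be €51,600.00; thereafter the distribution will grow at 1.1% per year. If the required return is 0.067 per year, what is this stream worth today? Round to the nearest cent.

€758522.41

Value at end of year 3: C₁ / (r − g) = €51,600.00 / (0.067 − 0.011) = €921,428.5714
Discount to today: PV = €921,428.5714 / (1 + 0.067)^3 = €921,428.5714 / 1.214768 = €758,522.41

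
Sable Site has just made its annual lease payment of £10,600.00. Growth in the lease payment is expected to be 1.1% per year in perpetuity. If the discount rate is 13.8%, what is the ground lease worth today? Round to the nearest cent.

D₁ = D₀ × (1 + g) = £10,600.00 × 1.011 = £10,716.6000
Growing perpetuity: P = D₁ / (r − g) = £10,716.6000 / (0.138 − 0.011) = £84,382.68

£84382.68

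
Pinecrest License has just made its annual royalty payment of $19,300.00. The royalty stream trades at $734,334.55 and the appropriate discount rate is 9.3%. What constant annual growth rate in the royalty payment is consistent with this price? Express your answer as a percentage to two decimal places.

6.50%

P = D₀(1+g)/(r−g) ⇒ P(r−g) = D₀(1+g) ⇒ g(P+D₀) = P·r − D₀
g = (P·r − D₀)/(P + D₀) = ($734,334.55×0.093 − $19,300.00) / ($734,334.55 + $19,300.00) = 0.065009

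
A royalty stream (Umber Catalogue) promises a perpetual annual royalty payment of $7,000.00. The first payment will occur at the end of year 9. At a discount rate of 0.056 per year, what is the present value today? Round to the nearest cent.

Value at end of year 8: C / r = $7,000.00 / 0.056 = $125,000.0000
Discount to today: PV = $125,000.0000 / (1 + 0.056)^8 = $125,000.0000 / 1.546363 = $80,834.86

$80834.86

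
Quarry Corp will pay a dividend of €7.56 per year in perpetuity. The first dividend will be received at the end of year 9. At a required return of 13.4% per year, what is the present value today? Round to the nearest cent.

€20.63

Value at end of year 8: C / r = €7.56 / 0.134 = €56.4179
Discount to today: PV = €56.4179 / (1 + 0.134)^8 = €56.4179 / 2.734667 = €20.63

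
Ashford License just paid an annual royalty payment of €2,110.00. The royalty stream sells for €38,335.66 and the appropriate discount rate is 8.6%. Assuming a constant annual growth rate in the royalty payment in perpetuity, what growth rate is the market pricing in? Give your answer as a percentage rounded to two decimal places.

P = D₀(1+g)/(r−g) ⇒ P(r−g) = D₀(1+g) ⇒ g(P+D₀) = P·r − D₀
g = (P·r − D₀)/(P + D₀) = (€38,335.66×0.086 − €2,110.00) / (€38,335.66 + €2,110.00) = 0.029345

2.93%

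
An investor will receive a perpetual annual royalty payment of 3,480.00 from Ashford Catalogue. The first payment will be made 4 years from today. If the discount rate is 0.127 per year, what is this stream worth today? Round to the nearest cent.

Value at end of year 3: C / r = 3,480.00 / 0.127 = 27,401.5748
Discount to today: PV = 27,401.5748 / (1 + 0.127)^3 = 27,401.5748 / 1.431435 = 19,142.73

19142.73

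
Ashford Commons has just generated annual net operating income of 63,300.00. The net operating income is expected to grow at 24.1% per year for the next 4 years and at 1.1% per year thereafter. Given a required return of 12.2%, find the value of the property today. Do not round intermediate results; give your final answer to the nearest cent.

1190716.90

D_1 = 78555.30000
D_2 = 97487.12730
D_3 = 120981.52498
D_4 = 150138.07250
Terminal value at year 4: TV = D_4×(1+g_2)/(r−g_2) = 151789.59130/0.111 = 1367473.79547
P_0 = D_1/(1+r)^1 + D_2/(1+r)^2 + D_3/(1+r)^3 + D_4/(1+r)^4 + TV/(1+r)^4
    = 70013.63636 + 77439.32507 + 85652.58682 + 94736.95209 + 862874.40144 = 1190716.90178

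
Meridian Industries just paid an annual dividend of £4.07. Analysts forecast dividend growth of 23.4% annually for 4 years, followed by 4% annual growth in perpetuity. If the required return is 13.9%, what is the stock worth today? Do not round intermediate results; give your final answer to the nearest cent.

D_1 = 5.02238
D_2 = 6.19762
D_3 = 7.64786
D_4 = 9.43746
Terminal value at year 4: TV = D_4×(1+g_2)/(r−g_2) = 9.81496/0.099 = 99.14098
P_0 = D_1/(1+r)^1 + D_2/(1+r)^2 + D_3/(1+r)^3 + D_4/(1+r)^4 + TV/(1+r)^4
    = 4.40946 + 4.77724 + 5.17570 + 5.60738 + 58.90583 = 78.87562

£78.88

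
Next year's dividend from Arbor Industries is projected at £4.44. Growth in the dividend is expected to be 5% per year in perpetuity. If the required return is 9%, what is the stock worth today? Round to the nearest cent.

Growing perpetuity: P = D₁ / (r − g) = £4.4400 / (0.09 − 0.05) = £111.00

£111.00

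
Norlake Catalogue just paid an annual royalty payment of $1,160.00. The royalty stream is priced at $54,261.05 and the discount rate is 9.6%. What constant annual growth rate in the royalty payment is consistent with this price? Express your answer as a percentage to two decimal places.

P = D₀(1+g)/(r−g) ⇒ P(r−g) = D₀(1+g) ⇒ g(P+D₀) = P·r − D₀
g = (P·r − D₀)/(P + D₀) = ($54,261.05×0.096 − $1,160.00) / ($54,261.05 + $1,160.00) = 0.073060

7.31%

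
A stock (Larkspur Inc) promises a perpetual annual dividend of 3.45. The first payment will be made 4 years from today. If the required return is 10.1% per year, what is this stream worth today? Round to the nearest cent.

25.59

Value at end of year 3: C / r = 3.45 / 0.101 = 34.1584
Discount to today: PV = 34.1584 / (1 + 0.101)^3 = 34.1584 / 1.334633 = 25.59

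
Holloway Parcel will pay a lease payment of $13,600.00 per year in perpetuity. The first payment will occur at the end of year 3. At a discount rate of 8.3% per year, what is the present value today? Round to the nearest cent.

Value at end of year 2: C / r = $13,600.00 / 0.083 = $163,855.4217
Discount to today: PV = $163,855.4217 / (1 + 0.083)^2 = $163,855.4217 / 1.172889 = $139,702.41

$139702.41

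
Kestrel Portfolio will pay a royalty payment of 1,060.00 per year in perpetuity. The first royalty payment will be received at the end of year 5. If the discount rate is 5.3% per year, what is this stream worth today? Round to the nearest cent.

16267.34

Value at end of year 4: C / r = 1,060.00 / 0.053 = 20,000.0000
Discount to today: PV = 20,000.0000 / (1 + 0.053)^4 = 20,000.0000 / 1.229457 = 16,267.34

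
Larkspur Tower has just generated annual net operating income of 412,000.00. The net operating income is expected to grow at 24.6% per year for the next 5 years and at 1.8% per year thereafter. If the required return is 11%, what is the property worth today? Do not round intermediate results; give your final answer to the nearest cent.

11077991.88

D_1 = 513352.00000
D_2 = 639636.59200
D_3 = 796987.19363
D_4 = 993046.04327
D_5 = 1237335.36991
Terminal value at year 5: TV = D_5×(1+g_2)/(r−g_2) = 1259607.40657/0.092 = 13691384.85399
P_0 = D_1/(1+r)^1 + D_2/(1+r)^2 + D_3/(1+r)^3 + D_4/(1+r)^4 + D_5/(1+r)^5 + TV/(1+r)^5
    = 462479.27928 + 519143.40719 + 582750.16699 + 654150.18745 + 734298.31853 + 8125170.52456 = 11077991.88400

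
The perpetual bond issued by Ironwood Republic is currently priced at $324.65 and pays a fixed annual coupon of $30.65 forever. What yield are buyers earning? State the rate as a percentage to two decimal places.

P = C/r ⇒ r = C/P = $30.65/$324.65 = 0.094409

9.44%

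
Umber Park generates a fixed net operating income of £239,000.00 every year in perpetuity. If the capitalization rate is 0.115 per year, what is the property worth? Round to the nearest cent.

£2078260.87

Level perpetuity: PV = C / r = £239,000.00 / 0.115 = £2,078,260.87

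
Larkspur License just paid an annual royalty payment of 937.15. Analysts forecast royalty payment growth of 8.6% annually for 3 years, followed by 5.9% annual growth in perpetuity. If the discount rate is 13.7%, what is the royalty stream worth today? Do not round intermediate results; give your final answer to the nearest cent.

13653.81

D_1 = 1017.74490
D_2 = 1105.27096
D_3 = 1200.32426
Terminal value at year 3: TV = D_3×(1+g_2)/(r−g_2) = 1271.14340/0.078 = 16296.71020
P_0 = D_1/(1+r)^1 + D_2/(1+r)^2 + D_3/(1+r)^3 + TV/(1+r)^3
    = 895.11425 + 854.96400 + 816.61470 + 11087.11491 = 13653.80786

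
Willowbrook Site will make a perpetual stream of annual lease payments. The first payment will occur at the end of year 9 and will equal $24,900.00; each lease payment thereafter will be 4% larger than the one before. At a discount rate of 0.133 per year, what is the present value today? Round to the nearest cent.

Value at end of year 8: C₁ / (r − g) = $24,900.00 / (0.133 − 0.04) = $267,741.9355
Discount to today: PV = $267,741.9355 / (1 + 0.133)^8 = $267,741.9355 / 2.715434 = $98,600.05

$98600.05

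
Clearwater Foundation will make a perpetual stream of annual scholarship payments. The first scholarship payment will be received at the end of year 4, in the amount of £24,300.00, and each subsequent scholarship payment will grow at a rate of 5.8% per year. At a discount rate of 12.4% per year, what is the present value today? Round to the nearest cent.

£259276.65

Value at end of year 3: C₁ / (r − g) = £24,300.00 / (0.124 − 0.058) = £368,181.8182
Discount to today: PV = £368,181.8182 / (1 + 0.124)^3 = £368,181.8182 / 1.420035 = £259,276.65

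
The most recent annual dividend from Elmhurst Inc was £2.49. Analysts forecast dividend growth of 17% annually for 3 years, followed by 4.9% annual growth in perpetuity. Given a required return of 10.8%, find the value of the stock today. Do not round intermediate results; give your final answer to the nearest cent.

£60.46

D_1 = 2.91330
D_2 = 3.40856
D_3 = 3.98802
Terminal value at year 3: TV = D_3×(1+g_2)/(r−g_2) = 4.18343/0.059 = 70.90558
P_0 = D_1/(1+r)^1 + D_2/(1+r)^2 + D_3/(1+r)^3 + TV/(1+r)^3
    = 2.62933 + 2.77646 + 2.93182 + 52.12681 = 60.46442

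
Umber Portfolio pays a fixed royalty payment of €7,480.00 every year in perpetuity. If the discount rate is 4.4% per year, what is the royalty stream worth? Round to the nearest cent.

Level perpetuity: PV = C / r = €7,480.00 / 0.044 = €170,000.00

€170000.00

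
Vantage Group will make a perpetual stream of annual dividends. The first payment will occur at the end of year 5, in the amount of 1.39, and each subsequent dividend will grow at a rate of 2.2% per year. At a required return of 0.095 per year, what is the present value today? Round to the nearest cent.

13.24

Value at end of year 4: C₁ / (r − g) = 1.39 / (0.095 − 0.022) = 19.0411
Discount to today: PV = 19.0411 / (1 + 0.095)^4 = 19.0411 / 1.437661 = 13.24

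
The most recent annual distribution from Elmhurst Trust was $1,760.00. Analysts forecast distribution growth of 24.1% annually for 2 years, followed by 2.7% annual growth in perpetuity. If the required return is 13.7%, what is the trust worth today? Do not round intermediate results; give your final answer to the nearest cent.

D_1 = 2184.16000
D_2 = 2710.54256
Terminal value at year 2: TV = D_2×(1+g_2)/(r−g_2) = 2783.72721/0.11 = 25306.61099
P_0 = D_1/(1+r)^1 + D_2/(1+r)^2 + TV/(1+r)^2
    = 1920.98505 + 2096.69520 + 19575.50884 = 23593.18909

$23593.19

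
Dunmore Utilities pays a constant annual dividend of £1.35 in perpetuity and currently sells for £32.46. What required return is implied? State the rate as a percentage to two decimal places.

4.16%

P = C/r ⇒ r = C/P = £1.35/£32.46 = 0.041590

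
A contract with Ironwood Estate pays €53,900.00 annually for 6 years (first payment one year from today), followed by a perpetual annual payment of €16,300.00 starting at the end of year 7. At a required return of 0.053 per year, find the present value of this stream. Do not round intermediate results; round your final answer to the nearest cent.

PV of 6-year annuity: €53,900.00 × [1 − (1+0.053)^−6] / 0.053 = 270974.53425
Perpetuity value at year 6: €16,300.00 / 0.053 = 307547.16981
PV of perpetuity: 307547.16981 / (1+0.053)^6 = 225601.25315
Total PV = 270974.53425 + 225601.25315 = 496575.78740

€496575.79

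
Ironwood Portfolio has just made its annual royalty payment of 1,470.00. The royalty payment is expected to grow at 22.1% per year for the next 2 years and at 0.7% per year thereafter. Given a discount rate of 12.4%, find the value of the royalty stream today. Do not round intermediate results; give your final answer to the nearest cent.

D_1 = 1794.87000
D_2 = 2191.53627
Terminal value at year 2: TV = D_2×(1+g_2)/(r−g_2) = 2206.87702/0.117 = 18862.19679
P_0 = D_1/(1+r)^1 + D_2/(1+r)^2 + TV/(1+r)^2
    = 1596.85943 + 1734.66669 + 14929.99454 = 18261.52067

18261.52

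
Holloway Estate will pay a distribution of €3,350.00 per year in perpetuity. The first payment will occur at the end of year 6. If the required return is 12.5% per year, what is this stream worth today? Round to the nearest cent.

Value at end of year 5: C / r = €3,350.00 / 0.125 = €26,800.0000
Discount to today: PV = €26,800.0000 / (1 + 0.125)^5 = €26,800.0000 / 1.802032 = €14,872.10

€14872.10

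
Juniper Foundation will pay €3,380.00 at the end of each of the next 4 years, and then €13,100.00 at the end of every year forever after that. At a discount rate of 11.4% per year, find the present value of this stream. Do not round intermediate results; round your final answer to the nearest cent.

PV of 4-year annuity: €3,380.00 × [1 − (1+0.114)^−4] / 0.114 = 10397.33414
Perpetuity value at year 4: €13,100.00 / 0.114 = 114912.28070
PV of perpetuity: 114912.28070 / (1+0.114)^4 = 74614.92056
Total PV = 10397.33414 + 74614.92056 = 85012.25471

€85012.25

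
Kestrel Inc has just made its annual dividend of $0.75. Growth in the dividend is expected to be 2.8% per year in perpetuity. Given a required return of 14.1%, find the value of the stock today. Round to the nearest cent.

$6.82

D₁ = D₀ × (1 + g) = $0.75 × 1.028 = $0.7710
Growing perpetuity: P = D₁ / (r − g) = $0.7710 / (0.141 − 0.028) = $6.82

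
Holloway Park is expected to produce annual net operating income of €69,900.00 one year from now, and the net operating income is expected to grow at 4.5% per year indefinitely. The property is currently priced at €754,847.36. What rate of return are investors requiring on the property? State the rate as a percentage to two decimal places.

P = D₁/(r − g) ⇒ r = D₁/P + g = €69,900.0000/€754,847.36 + 0.045 = 0.092602 + 0.045 = 0.137602

13.76%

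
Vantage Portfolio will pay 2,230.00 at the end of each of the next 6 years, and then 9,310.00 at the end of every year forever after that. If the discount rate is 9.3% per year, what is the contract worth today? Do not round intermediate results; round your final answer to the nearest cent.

68629.30

PV of 6-year annuity: 2,230.00 × [1 − (1+0.093)^−6] / 0.093 = 9914.75094
Perpetuity value at year 6: 9,310.00 / 0.093 = 100107.52688
PV of perpetuity: 100107.52688 / (1+0.093)^6 = 58714.55325
Total PV = 9914.75094 + 58714.55325 = 68629.30418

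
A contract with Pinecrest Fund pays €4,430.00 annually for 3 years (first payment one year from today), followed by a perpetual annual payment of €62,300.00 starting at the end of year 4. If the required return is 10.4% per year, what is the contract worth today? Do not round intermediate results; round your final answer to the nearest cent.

PV of 3-year annuity: €4,430.00 × [1 − (1+0.104)^−3] / 0.104 = 10939.63417
Perpetuity value at year 3: €62,300.00 / 0.104 = 599038.46154
PV of perpetuity: 599038.46154 / (1+0.104)^3 = 445192.13903
Total PV = 10939.63417 + 445192.13903 = 456131.77319

€456131.77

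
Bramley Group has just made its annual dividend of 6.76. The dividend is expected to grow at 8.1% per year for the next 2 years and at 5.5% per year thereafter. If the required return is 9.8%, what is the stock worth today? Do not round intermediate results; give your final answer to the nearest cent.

D_1 = 7.30756
D_2 = 7.89947
Terminal value at year 2: TV = D_2×(1+g_2)/(r−g_2) = 8.33394/0.043 = 193.81264
P_0 = D_1/(1+r)^1 + D_2/(1+r)^2 + TV/(1+r)^2
    = 6.65534 + 6.55229 + 160.75978 = 173.96741

173.97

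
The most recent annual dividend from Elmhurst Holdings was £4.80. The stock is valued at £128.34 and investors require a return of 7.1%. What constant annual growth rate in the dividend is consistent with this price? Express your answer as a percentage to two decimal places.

P = D₀(1+g)/(r−g) ⇒ P(r−g) = D₀(1+g) ⇒ g(P+D₀) = P·r − D₀
g = (P·r − D₀)/(P + D₀) = (£128.34×0.071 − £4.80) / (£128.34 + £4.80) = 0.032388

3.24%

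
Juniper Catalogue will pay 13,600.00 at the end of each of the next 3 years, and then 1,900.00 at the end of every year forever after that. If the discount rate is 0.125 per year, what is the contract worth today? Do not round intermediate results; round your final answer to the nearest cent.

PV of 3-year annuity: 13,600.00 × [1 − (1+0.125)^−3] / 0.125 = 32386.28258
Perpetuity value at year 3: 1,900.00 / 0.125 = 15200.00000
PV of perpetuity: 15200.00000 / (1+0.125)^3 = 10675.44582
Total PV = 32386.28258 + 10675.44582 = 43061.72840

43061.73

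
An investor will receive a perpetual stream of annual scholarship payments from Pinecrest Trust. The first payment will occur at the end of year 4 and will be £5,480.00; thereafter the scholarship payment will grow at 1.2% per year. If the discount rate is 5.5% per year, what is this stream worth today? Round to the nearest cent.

Value at end of year 3: C₁ / (r − g) = £5,480.00 / (0.055 − 0.012) = £127,441.8605
Discount to today: PV = £127,441.8605 / (1 + 0.055)^3 = £127,441.8605 / 1.174241 = £108,531.23

£108531.23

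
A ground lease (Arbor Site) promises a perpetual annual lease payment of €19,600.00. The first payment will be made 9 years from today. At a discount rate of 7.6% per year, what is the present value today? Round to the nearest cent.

€143530.54

Value at end of year 8: C / r = €19,600.00 / 0.076 = €257,894.7368
Discount to today: PV = €257,894.7368 / (1 + 0.076)^8 = €257,894.7368 / 1.796794 = €143,530.54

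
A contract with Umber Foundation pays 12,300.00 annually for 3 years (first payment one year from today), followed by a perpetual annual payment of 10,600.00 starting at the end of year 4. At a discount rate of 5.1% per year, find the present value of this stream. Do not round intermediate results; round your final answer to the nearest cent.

212464.00

PV of 3-year annuity: 12,300.00 × [1 − (1+0.051)^−3] / 0.051 = 33433.28484
Perpetuity value at year 3: 10,600.00 / 0.051 = 207843.13725
PV of perpetuity: 207843.13725 / (1+0.051)^3 = 179030.71292
Total PV = 33433.28484 + 179030.71292 = 212463.99776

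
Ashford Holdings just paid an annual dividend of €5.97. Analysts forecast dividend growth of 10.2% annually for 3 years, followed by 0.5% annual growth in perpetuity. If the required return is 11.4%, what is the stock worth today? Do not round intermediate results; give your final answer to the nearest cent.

D_1 = 6.57894
D_2 = 7.24999
D_3 = 7.98949
Terminal value at year 3: TV = D_3×(1+g_2)/(r−g_2) = 8.02944/0.109 = 73.66457
P_0 = D_1/(1+r)^1 + D_2/(1+r)^2 + D_3/(1+r)^3 + TV/(1+r)^3
    = 5.90569 + 5.84208 + 5.77914 + 53.28477 = 70.81168

€70.81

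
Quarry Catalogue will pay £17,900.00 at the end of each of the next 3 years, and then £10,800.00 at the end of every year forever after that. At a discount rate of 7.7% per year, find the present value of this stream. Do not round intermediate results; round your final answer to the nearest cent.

£158656.63

PV of 3-year annuity: £17,900.00 × [1 − (1+0.077)^−3] / 0.077 = 46380.89177
Perpetuity value at year 3: £10,800.00 / 0.077 = 140259.74026
PV of perpetuity: 140259.74026 / (1+0.077)^3 = 112275.73852
Total PV = 46380.89177 + 112275.73852 = 158656.63029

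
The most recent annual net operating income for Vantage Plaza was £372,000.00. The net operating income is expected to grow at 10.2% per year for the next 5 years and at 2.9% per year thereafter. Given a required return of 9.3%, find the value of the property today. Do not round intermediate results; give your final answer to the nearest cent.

D_1 = 409944.00000
D_2 = 451758.28800
D_3 = 497837.63338
D_4 = 548617.07198
D_5 = 604576.01332
Terminal value at year 5: TV = D_5×(1+g_2)/(r−g_2) = 622108.71771/0.064 = 9720448.71420
P_0 = D_1/(1+r)^1 + D_2/(1+r)^2 + D_3/(1+r)^3 + D_4/(1+r)^4 + D_5/(1+r)^5 + TV/(1+r)^5
    = 375063.12900 + 378151.48048 + 381265.26211 + 384404.68330 + 387569.95516 + 6231398.18537 = 8137852.69542

£8137852.70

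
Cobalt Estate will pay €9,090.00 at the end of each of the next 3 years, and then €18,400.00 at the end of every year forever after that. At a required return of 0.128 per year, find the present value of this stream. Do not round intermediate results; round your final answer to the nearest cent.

PV of 3-year annuity: €9,090.00 × [1 − (1+0.128)^−3] / 0.128 = 21535.97549
Perpetuity value at year 3: €18,400.00 / 0.128 = 143750.00000
PV of perpetuity: 143750.00000 / (1+0.128)^3 = 100156.82629
Total PV = 21535.97549 + 100156.82629 = 121692.80178

€121692.80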